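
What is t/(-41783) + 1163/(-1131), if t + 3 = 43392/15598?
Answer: -54139969820/52650573261 ≈ -1.0283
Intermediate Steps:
t = -1701/7799 (t = -3 + 43392/15598 = -3 + 43392*(1/15598) = -3 + 21696/7799 = -1701/7799 ≈ -0.21810)
t/(-41783) + 1163/(-1131) = -1701/7799/(-41783) + 1163/(-1131) = -1701/7799*(-1/41783) + 1163*(-1/1131) = 243/46552231 - 1163/1131 = -54139969820/52650573261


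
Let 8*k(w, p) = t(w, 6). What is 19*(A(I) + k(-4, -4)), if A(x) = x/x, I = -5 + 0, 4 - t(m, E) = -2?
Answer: 133/4 ≈ 33.250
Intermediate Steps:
t(m, E) = 6 (t(m, E) = 4 - 1*(-2) = 4 + 2 = 6)
k(w, p) = ¾ (k(w, p) = (⅛)*6 = ¾)
I = -5
A(x) = 1
19*(A(I) + k(-4, -4)) = 19*(1 + ¾) = 19*(7/4) = 133/4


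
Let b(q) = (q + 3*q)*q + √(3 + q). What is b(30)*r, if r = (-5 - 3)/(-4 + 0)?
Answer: 7200 + 2*√33 ≈ 7211.5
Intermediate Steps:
r = 2 (r = -8/(-4) = -8*(-¼) = 2)
b(q) = √(3 + q) + 4*q² (b(q) = (4*q)*q + √(3 + q) = 4*q² + √(3 + q) = √(3 + q) + 4*q²)
b(30)*r = (√(3 + 30) + 4*30²)*2 = (√33 + 4*900)*2 = (√33 + 3600)*2 = (3600 + √33)*2 = 7200 + 2*√33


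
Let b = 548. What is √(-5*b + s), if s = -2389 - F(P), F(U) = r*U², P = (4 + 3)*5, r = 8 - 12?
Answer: I*√229 ≈ 15.133*I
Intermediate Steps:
r = -4
P = 35 (P = 7*5 = 35)
F(U) = -4*U²
s = 2511 (s = -2389 - (-4)*35² = -2389 - (-4)*1225 = -2389 - 1*(-4900) = -2389 + 4900 = 2511)
√(-5*b + s) = √(-5*548 + 2511) = √(-2740 + 2511) = √(-229) = I*√229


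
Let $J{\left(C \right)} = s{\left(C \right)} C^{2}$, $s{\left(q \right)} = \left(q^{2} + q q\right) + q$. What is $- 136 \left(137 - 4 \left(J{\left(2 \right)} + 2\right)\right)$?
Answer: $4216$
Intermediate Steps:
$s{\left(q \right)} = q + 2 q^{2}$ ($s{\left(q \right)} = \left(q^{2} + q^{2}\right) + q = 2 q^{2} + q = q + 2 q^{2}$)
$J{\left(C \right)} = C^{3} \left(1 + 2 C\right)$ ($J{\left(C \right)} = C \left(1 + 2 C\right) C^{2} = C^{3} \left(1 + 2 C\right)$)
$- 136 \left(137 - 4 \left(J{\left(2 \right)} + 2\right)\right) = - 136 \left(137 - 4 \left(2^{3} \left(1 + 2 \cdot 2\right) + 2\right)\right) = - 136 \left(137 - 4 \left(8 \left(1 + 4\right) + 2\right)\right) = - 136 \left(137 - 4 \left(8 \cdot 5 + 2\right)\right) = - 136 \left(137 - 4 \left(40 + 2\right)\right) = - 136 \left(137 - 168\right) = \left(-136\right) \left(-31\right) = 4216$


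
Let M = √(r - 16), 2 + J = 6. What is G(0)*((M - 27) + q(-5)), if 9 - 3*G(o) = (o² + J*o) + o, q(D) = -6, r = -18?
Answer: -99 + 3*I*√34 ≈ -99.0 + 17.493*I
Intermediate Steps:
J = 4 (J = -2 + 6 = 4)
G(o) = 3 - 5*o/3 - o²/3 (G(o) = 3 - ((o² + 4*o) + o)/3 = 3 - (o² + 5*o)/3 = 3 + (-5*o/3 - o²/3) = 3 - 5*o/3 - o²/3)
M = I*√34 (M = √(-18 - 16) = √(-34) = I*√34 ≈ 5.8309*I)
G(0)*((M - 27) + q(-5)) = (3 - 5/3*0 - ⅓*0²)*((I*√34 - 27) - 6) = (3 + 0 - ⅓*0)*((-27 + I*√34) - 6) = (3 + 0 + 0)*(-33 + I*√34) = 3*(-33 + I*√34) = -99 + 3*I*√34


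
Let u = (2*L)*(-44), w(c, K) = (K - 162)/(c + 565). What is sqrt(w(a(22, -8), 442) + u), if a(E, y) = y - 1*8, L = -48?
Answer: 2*sqrt(35368654)/183 ≈ 64.996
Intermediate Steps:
a(E, y) = -8 + y (a(E, y) = y - 8 = -8 + y)
w(c, K) = (-162 + K)/(565 + c)
u = 4224 (u = (2*(-48))*(-44) = -96*(-44) = 4224)
sqrt(w(a(22, -8), 442) + u) = sqrt((-162 + 442)/(565 + (-8 - 8)) + 4224) = sqrt(280/(565 - 16) + 4224) = sqrt(280/549 + 4224) = sqrt(2319256/549) = 2*sqrt(35368654)/183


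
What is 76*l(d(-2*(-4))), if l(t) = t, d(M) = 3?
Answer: 228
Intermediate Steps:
76*l(d(-2*(-4))) = 76*3 = 228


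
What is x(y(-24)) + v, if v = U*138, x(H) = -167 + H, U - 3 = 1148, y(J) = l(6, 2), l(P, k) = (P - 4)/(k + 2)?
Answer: 317343/2 ≈ 1.5867e+5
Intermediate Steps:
l(P, k) = (-4 + P)/(2 + k)
y(J) = 1/2 (y(J) = (-4 + 6)/(2 + 2) = 2/4 = (1/4)*2 = 1/2)
U = 1151 (U = 3 + 1148 = 1151)
v = 158838 (v = 1151*138 = 158838)
x(y(-24)) + v = (-167 + 1/2) + 158838 = -333/2 + 158838 = 317343/2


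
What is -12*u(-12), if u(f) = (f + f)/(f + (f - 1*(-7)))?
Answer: -288/17 ≈ -16.941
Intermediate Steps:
u(f) = 2*f/(7 + 2*f) (u(f) = (2*f)/(f + (f + 7)) = (2*f)/(f + (7 + f)) = (2*f)/(7 + 2*f) = 2*f/(7 + 2*f))
-12*u(-12) = -24*(-12)/(7 + 2*(-12)) = -24*(-12)/(7 - 24) = -24*(-12)/(-17) = -24*(-12)*(-1)/17 = -12*24/17 = -288/17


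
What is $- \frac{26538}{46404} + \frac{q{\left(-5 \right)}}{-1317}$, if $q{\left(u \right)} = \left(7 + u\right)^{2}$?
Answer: $- \frac{1952009}{3395226} \approx -0.57493$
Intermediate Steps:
$- \frac{26538}{46404} + \frac{q{\left(-5 \right)}}{-1317} = - \frac{26538}{46404} + \frac{\left(7 - 5\right)^{2}}{-1317} = \left(-26538\right) \frac{1}{46404} + 2^{2} \left(- \frac{1}{1317}\right) = - \frac{4423}{7734} + 4 \left(- \frac{1}{1317}\right) = - \frac{4423}{7734} - \frac{4}{1317} = - \frac{1952009}{3395226}$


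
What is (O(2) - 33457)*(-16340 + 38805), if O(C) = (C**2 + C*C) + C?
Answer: -751386855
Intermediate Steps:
O(C) = C + 2*C**2 (O(C) = (C**2 + C**2) + C = 2*C**2 + C = C + 2*C**2)
(O(2) - 33457)*(-16340 + 38805) = (2*(1 + 2*2) - 33457)*(-16340 + 38805) = (2*(1 + 4) - 33457)*22465 = (2*5 - 33457)*22465 = (10 - 33457)*22465 = -33447*22465 = -751386855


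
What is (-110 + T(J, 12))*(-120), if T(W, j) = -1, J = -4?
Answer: 13320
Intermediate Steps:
(-110 + T(J, 12))*(-120) = (-110 - 1)*(-120) = -111*(-120) = 13320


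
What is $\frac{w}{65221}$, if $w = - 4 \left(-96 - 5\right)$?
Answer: $\frac{404}{65221} \approx 0.0061943$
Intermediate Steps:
$w = 404$ ($w = \left(-4\right) \left(-101\right) = 404$)
$\frac{w}{65221} = \frac{404}{65221}$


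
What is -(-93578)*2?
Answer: 187156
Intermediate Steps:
-(-93578)*2 = -1318*(-142) = 187156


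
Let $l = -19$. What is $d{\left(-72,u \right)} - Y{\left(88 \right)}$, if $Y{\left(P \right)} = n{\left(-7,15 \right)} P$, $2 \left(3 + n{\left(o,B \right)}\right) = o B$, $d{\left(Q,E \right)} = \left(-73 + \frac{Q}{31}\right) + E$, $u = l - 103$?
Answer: $\frac{145287}{31} \approx 4686.7$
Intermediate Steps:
$u = -122$ ($u = -19 - 103 = -122$)
$d{\left(Q,E \right)} = -73 + E + \frac{Q}{31}$ ($d{\left(Q,E \right)} = \left(-73 + Q \frac{1}{31}\right) + E = \left(-73 + \frac{Q}{31}\right) + E = -73 + E + \frac{Q}{31}$)
$n{\left(o,B \right)} = -3 + \frac{B o}{2}$ ($n{\left(o,B \right)} = -3 + \frac{o B}{2} = -3 + \frac{B o}{2}$)
$Y{\left(P \right)} = - \frac{111 P}{2}$ ($Y{\left(P \right)} = \left(-3 + \frac{1}{2} \cdot 15 \left(-7\right)\right) P = \left(-3 - \frac{105}{2}\right) P = - \frac{111 P}{2}$)
$d{\left(-72,u \right)} - Y{\left(88 \right)} = \left(-73 - 122 + \frac{1}{31} \left(-72\right)\right) - \left(- \frac{111}{2}\right) 88 = \left(-73 - 122 - \frac{72}{31}\right) - -4884 = - \frac{6117}{31} + 4884 = \frac{145287}{31}$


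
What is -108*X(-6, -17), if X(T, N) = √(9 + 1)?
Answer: -108*√10 ≈ -341.53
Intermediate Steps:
X(T, N) = √10
-108*X(-6, -17) = -108*√10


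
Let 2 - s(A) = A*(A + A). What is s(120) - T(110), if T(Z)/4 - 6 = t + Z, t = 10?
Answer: -29302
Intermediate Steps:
s(A) = 2 - 2*A² (s(A) = 2 - A*(A + A) = 2 - A*2*A = 2 - 2*A²)
T(Z) = 64 + 4*Z (T(Z) = 24 + 4*(10 + Z) = 24 + (40 + 4*Z) = 64 + 4*Z)
s(120) - T(110) = (2 - 2*120²) - (64 + 4*110) = (2 - 2*14400) - (64 + 440) = (2 - 28800) - 1*504 = -28798 - 504 = -29302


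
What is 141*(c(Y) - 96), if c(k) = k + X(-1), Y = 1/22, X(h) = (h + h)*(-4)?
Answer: -272835/22 ≈ -12402.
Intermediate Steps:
X(h) = -8*h (X(h) = (2*h)*(-4) = -8*h)
Y = 1/22 ≈ 0.045455
c(k) = 8 + k (c(k) = k - 8*(-1) = k + 8 = 8 + k)
141*(c(Y) - 96) = 141*((8 + 1/22) - 96) = 141*(177/22 - 96) = 141*(-1935/22) = -272835/22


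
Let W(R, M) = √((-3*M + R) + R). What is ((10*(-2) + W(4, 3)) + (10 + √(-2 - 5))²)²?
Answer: (-20 + I + (10 + I*√7)²)² ≈ 2422.2 + 7871.6*I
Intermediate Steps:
W(R, M) = √(-3*M + 2*R) (W(R, M) = √((R - 3*M) + R) = √(-3*M + 2*R))
((10*(-2) + W(4, 3)) + (10 + √(-2 - 5))²)² = ((10*(-2) + √(-3*3 + 2*4)) + (10 + √(-2 - 5))²)² = ((-20 + √(-9 + 8)) + (10 + √(-7))²)² = ((-20 + √(-1)) + (10 + I*√7)²)² = ((-20 + I) + (10 + I*√7)²)² = (-20 + I + (10 + I*√7)²)²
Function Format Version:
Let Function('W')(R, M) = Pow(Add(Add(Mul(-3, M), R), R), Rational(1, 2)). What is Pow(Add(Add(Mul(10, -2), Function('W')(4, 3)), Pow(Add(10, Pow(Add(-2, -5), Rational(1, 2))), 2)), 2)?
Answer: Pow(Add(-20, I, Pow(Add(10, Mul(I, Pow(7, Rational(1, 2)))), 2)), 2) ≈ Add(2422.2, Mul(7871.6, I))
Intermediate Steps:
Function('W')(R, M) = Pow(Add(Mul(-3, M), Mul(2, R)), Rational(1, 2)) (Function('W')(R, M) = Pow(Add(Add(R, Mul(-3, M)), R), Rational(1, 2)) = Pow(Add(Mul(-3, M), Mul(2, R)), Rational(1, 2)))
Pow(Add(Add(Mul(10, -2), Function('W')(4, 3)), Pow(Add(10, Pow(Add(-2, -5), Rational(1, 2))), 2)), 2) = Pow(Add(Add(Mul(10, -2), Pow(Add(Mul(-3, 3), Mul(2, 4)), Rational(1, 2))), Pow(Add(10, Pow(Add(-2, -5), Rational(1, 2))), 2)), 2) = Pow(Add(Add(-20, Pow(Add(-9, 8), Rational(1, 2))), Pow(Add(10, Pow(-7, Rational(1, 2))), 2)), 2) = Pow(Add(Add(-20, Pow(-1, Rational(1, 2))), Pow(Add(10, Mul(I, Pow(7, Rational(1, 2)))), 2)), 2) = Pow(Add(Add(-20, I), Pow(Add(10, Mul(I, Pow(7, Rational(1, 2)))), 2)), 2) = Pow(Add(-20, I, Pow(Add(10, Mul(I, Pow(7, Rational(1, 2)))), 2)), 2)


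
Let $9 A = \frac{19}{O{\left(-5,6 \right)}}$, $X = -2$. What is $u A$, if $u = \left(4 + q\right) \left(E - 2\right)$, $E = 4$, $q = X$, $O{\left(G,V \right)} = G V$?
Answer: $- \frac{38}{135} \approx -0.28148$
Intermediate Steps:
$q = -2$
$u = 4$ ($u = \left(4 - 2\right) \left(4 - 2\right) = 2 \cdot 2 = 4$)
$A = - \frac{19}{270}$ ($A = \frac{19 \frac{1}{\left(-5\right) 6}}{9} = \frac{19 \frac{1}{-30}}{9} = \frac{19 \left(- \frac{1}{30}\right)}{9} = \frac{1}{9} \left(- \frac{19}{30}\right) = - \frac{19}{270} \approx -0.07037$)
$u A = 4 \left(- \frac{19}{270}\right) = - \frac{38}{135}$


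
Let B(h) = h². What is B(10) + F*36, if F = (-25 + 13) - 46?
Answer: -1988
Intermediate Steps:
F = -58 (F = -12 - 46 = -58)
B(10) + F*36 = 10² - 58*36 = 100 - 2088 = -1988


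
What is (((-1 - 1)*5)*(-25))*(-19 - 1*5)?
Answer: -6000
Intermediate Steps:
(((-1 - 1)*5)*(-25))*(-19 - 1*5) = (-2*5*(-25))*(-19 - 5) = -10*(-25)*(-24) = 250*(-24) = -6000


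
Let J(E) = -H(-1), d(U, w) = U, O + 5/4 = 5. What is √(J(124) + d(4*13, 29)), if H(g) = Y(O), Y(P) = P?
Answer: √193/2 ≈ 6.9462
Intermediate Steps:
O = 15/4 (O = -5/4 + 5 = 15/4 ≈ 3.7500)
H(g) = 15/4
J(E) = -15/4 (J(E) = -1*15/4 = -15/4)
√(J(124) + d(4*13, 29)) = √(-15/4 + 4*13) = √(-15/4 + 52) = √(193/4) = √193/2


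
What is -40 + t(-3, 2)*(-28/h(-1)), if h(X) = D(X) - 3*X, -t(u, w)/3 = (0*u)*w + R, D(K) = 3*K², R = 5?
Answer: 30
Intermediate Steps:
t(u, w) = -15 (t(u, w) = -3*((0*u)*w + 5) = -3*(0*w + 5) = -3*(0 + 5) = -3*5 = -15)
h(X) = -3*X + 3*X² (h(X) = 3*X² - 3*X = -3*X + 3*X²)
-40 + t(-3, 2)*(-28/h(-1)) = -40 - (-420)/(3*(-1)*(-1 - 1)) = -40 - (-420)/(3*(-1)*(-2)) = -40 - (-420)/6 = -40 - 15*(-14/3) = -40 + 70 = 30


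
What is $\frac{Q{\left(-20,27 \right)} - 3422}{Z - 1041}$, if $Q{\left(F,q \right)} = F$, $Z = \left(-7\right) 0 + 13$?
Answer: $\frac{1721}{514} \approx 3.3482$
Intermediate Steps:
$Z = 13$ ($Z = 0 + 13 = 13$)
$\frac{Q{\left(-20,27 \right)} - 3422}{Z - 1041} = \frac{-20 - 3422}{13 - 1041} = - \frac{3442}{-1028} = \left(-3442\right) \left(- \frac{1}{1028}\right) = \frac{1721}{514}$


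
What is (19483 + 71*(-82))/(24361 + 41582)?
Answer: 13661/65943 ≈ 0.20716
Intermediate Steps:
(19483 + 71*(-82))/(24361 + 41582) = (19483 - 5822)/65943 = 13661*(1/65943) = 13661/65943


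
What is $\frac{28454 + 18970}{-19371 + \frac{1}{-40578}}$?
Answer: $- \frac{1924371072}{786036439} \approx -2.4482$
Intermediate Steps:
$\frac{28454 + 18970}{-19371 + \frac{1}{-40578}} = \frac{47424}{-19371 - \frac{1}{40578}} = \frac{47424}{- \frac{786036439}{40578}} = 47424 \left(- \frac{40578}{786036439}\right) = - \frac{1924371072}{786036439}$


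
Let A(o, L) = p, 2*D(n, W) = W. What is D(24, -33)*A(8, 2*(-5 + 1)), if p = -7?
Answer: 231/2 ≈ 115.50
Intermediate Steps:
D(n, W) = W/2
A(o, L) = -7
D(24, -33)*A(8, 2*(-5 + 1)) = ((½)*(-33))*(-7) = -33/2*(-7) = 231/2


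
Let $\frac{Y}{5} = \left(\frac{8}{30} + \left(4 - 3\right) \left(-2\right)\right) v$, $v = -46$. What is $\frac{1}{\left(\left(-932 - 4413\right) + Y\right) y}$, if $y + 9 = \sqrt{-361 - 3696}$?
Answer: $\frac{27}{61403782} + \frac{3 i \sqrt{4057}}{61403782} \approx 4.3971 \cdot 10^{-7} + 3.1119 \cdot 10^{-6} i$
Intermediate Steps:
$y = -9 + i \sqrt{4057}$ ($y = -9 + \sqrt{-361 - 3696} = -9 + \sqrt{-4057} = -9 + i \sqrt{4057} \approx -9.0 + 63.695 i$)
$Y = \frac{1196}{3}$ ($Y = 5 \left(\frac{8}{30} + \left(4 - 3\right) \left(-2\right)\right) \left(-46\right) = 5 \left(8 \cdot \frac{1}{30} + 1 \left(-2\right)\right) \left(-46\right) = 5 \left(\frac{4}{15} - 2\right) \left(-46\right) = 5 \left(\left(- \frac{26}{15}\right) \left(-46\right)\right) = 5 \cdot \frac{1196}{15} = \frac{1196}{3} \approx 398.67$)
$\frac{1}{\left(\left(-932 - 4413\right) + Y\right) y} = \frac{1}{\left(\left(-932 - 4413\right) + \frac{1196}{3}\right) \left(-9 + i \sqrt{4057}\right)} = \frac{1}{\left(-5345 + \frac{1196}{3}\right) \left(-9 + i \sqrt{4057}\right)} = \frac{1}{\left(- \frac{14839}{3}\right) \left(-9 + i \sqrt{4057}\right)} = - \frac{3}{14839 \left(-9 + i \sqrt{4057}\right)}$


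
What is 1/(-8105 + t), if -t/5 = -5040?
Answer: 1/17095 ≈ 5.8497e-5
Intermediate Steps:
t = 25200 (t = -5*(-5040) = 25200)
1/(-8105 + t) = 1/(-8105 + 25200) = 1/17095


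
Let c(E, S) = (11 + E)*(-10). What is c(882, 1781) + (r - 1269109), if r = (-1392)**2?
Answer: 659625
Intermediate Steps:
r = 1937664
c(E, S) = -110 - 10*E
c(882, 1781) + (r - 1269109) = (-110 - 10*882) + (1937664 - 1269109) = (-110 - 8820) + 668555 = -8930 + 668555 = 659625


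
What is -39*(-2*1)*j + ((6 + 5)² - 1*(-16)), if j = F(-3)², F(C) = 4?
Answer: 1385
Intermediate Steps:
j = 16 (j = 4² = 16)
-39*(-2*1)*j + ((6 + 5)² - 1*(-16)) = -39*(-2*1)*16 + ((6 + 5)² - 1*(-16)) = -(-78)*16 + (11² + 16) = -39*(-32) + (121 + 16) = 1248 + 137 = 1385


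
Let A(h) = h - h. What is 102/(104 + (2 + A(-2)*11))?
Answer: 51/53 ≈ 0.96226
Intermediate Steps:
A(h) = 0
102/(104 + (2 + A(-2)*11)) = 102/(104 + (2 + 0*11)) = 102/(104 + (2 + 0)) = 102/(104 + 2) = 102/106 = 102*(1/106) = 51/53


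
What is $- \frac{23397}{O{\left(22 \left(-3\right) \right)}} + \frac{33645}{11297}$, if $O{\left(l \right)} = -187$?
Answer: $\frac{24600684}{192049} \approx 128.1$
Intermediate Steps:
$- \frac{23397}{O{\left(22 \left(-3\right) \right)}} + \frac{33645}{11297} = - \frac{23397}{-187} + \frac{33645}{11297} = \left(-23397\right) \left(- \frac{1}{187}\right) + 33645 \cdot \frac{1}{11297} = \frac{2127}{17} + \frac{33645}{11297} = \frac{24600684}{192049}$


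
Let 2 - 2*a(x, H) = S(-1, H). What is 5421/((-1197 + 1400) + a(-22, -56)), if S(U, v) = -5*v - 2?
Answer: 417/5 ≈ 83.400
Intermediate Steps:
S(U, v) = -2 - 5*v
a(x, H) = 2 + 5*H/2 (a(x, H) = 1 - (-2 - 5*H)/2 = 1 + (1 + 5*H/2) = 2 + 5*H/2)
5421/((-1197 + 1400) + a(-22, -56)) = 5421/((-1197 + 1400) + (2 + (5/2)*(-56))) = 5421/(203 + (2 - 140)) = 5421/(203 - 138) = 5421/65 = 5421*(1/65) = 417/5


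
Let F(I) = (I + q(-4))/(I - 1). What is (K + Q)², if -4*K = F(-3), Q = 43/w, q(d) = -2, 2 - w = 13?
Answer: 552049/30976 ≈ 17.822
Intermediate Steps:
w = -11 (w = 2 - 1*13 = 2 - 13 = -11)
Q = -43/11 (Q = 43/(-11) = 43*(-1/11) = -43/11 ≈ -3.9091)
F(I) = (-2 + I)/(-1 + I) (F(I) = (I - 2)/(I - 1) = (-2 + I)/(-1 + I))
K = -5/16 (K = -(-2 - 3)/(4*(-1 - 3)) = -(-5)/(4*(-4)) = -(-1)*(-5)/16 = -¼*5/4 = -5/16 ≈ -0.31250)
(K + Q)² = (-5/16 - 43/11)² = (-743/176)² = 552049/30976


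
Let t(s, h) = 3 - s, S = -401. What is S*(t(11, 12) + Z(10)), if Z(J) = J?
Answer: -802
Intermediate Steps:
S*(t(11, 12) + Z(10)) = -401*((3 - 1*11) + 10) = -401*((3 - 11) + 10) = -401*(-8 + 10) = -401*2 = -802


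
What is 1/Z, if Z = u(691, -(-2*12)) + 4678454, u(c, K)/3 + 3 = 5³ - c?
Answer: 1/4676747 ≈ 2.1382e-7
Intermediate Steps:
u(c, K) = 366 - 3*c (u(c, K) = -9 + 3*(5³ - c) = -9 + 3*(125 - c) = -9 + (375 - 3*c) = 366 - 3*c)
Z = 4676747 (Z = (366 - 3*691) + 4678454 = (366 - 2073) + 4678454 = -1707 + 4678454 = 4676747)
1/Z = 1/4676747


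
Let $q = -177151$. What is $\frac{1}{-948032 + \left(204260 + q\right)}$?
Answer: $- \frac{1}{920923} \approx -1.0859 \cdot 10^{-6}$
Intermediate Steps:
$\frac{1}{-948032 + \left(204260 + q\right)} = \frac{1}{-948032 + \left(204260 - 177151\right)} = \frac{1}{-948032 + 27109} = \frac{1}{-920923} = - \frac{1}{920923}$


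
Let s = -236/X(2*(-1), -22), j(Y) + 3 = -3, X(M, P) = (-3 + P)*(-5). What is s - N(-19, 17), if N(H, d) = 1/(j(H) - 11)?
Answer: -3887/2125 ≈ -1.8292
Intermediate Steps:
X(M, P) = 15 - 5*P
j(Y) = -6 (j(Y) = -3 - 3 = -6)
s = -236/125 (s = -236/(15 - 5*(-22)) = -236/(15 + 110) = -236/125 ≈ -1.8880)
N(H, d) = -1/17 (N(H, d) = 1/(-6 - 11) = 1/(-17) = -1/17)
s - N(-19, 17) = -236/125 - 1*(-1/17) = -236/125 + 1/17 = -3887/2125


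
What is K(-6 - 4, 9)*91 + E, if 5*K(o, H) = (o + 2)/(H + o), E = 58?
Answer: 1018/5 ≈ 203.60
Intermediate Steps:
K(o, H) = (2 + o)/(5*(H + o)) (K(o, H) = ((o + 2)/(H + o))/5 = ((2 + o)/(H + o))/5 = (2 + o)/(5*(H + o)))
K(-6 - 4, 9)*91 + E = ((2 + (-6 - 4))/(5*(9 + (-6 - 4))))*91 + 58 = ((2 - 10)/(5*(9 - 10)))*91 + 58 = ((⅕)*(-8)/(-1))*91 + 58 = ((⅕)*(-1)*(-8))*91 + 58 = (8/5)*91 + 58 = 728/5 + 58 = 1018/5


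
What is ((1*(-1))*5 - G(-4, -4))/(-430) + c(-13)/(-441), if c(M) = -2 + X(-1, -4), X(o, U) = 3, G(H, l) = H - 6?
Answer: -527/37926 ≈ -0.013895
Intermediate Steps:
G(H, l) = -6 + H
c(M) = 1 (c(M) = -2 + 3 = 1)
((1*(-1))*5 - G(-4, -4))/(-430) + c(-13)/(-441) = ((1*(-1))*5 - (-6 - 4))/(-430) + 1/(-441) = (-1*5 - 1*(-10))*(-1/430) + 1*(-1/441) = (-5 + 10)*(-1/430) - 1/441 = 5*(-1/430) - 1/441 = -1/86 - 1/441 = -527/37926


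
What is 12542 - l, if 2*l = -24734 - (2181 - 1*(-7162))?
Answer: 59161/2 ≈ 29581.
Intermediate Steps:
l = -34077/2 (l = (-24734 - (2181 - 1*(-7162)))/2 = (-24734 - (2181 + 7162))/2 = (-24734 - 1*9343)/2 = (-24734 - 9343)/2 = (½)*(-34077) = -34077/2 ≈ -17039.)
12542 - l = 12542 - 1*(-34077/2) = 12542 + 34077/2 = 59161/2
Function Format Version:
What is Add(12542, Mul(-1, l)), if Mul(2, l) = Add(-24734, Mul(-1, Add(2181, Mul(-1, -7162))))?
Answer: Rational(59161, 2) ≈ 29581.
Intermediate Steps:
l = Rational(-34077, 2) (l = Mul(Rational(1, 2), Add(-24734, Mul(-1, Add(2181, Mul(-1, -7162))))) = Mul(Rational(1, 2), Add(-24734, Mul(-1, Add(2181, 7162)))) = Mul(Rational(1, 2), Add(-24734, Mul(-1, 9343))) = Mul(Rational(1, 2), Add(-24734, -9343)) = Mul(Rational(1, 2), -34077) = Rational(-34077, 2) ≈ -17039.)
Add(12542, Mul(-1, l)) = Add(12542, Mul(-1, Rational(-34077, 2))) = Add(12542, Rational(34077, 2)) = Rational(59161, 2)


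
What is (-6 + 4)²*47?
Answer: 188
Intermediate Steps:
(-6 + 4)²*47 = (-2)²*47 = 4*47 = 188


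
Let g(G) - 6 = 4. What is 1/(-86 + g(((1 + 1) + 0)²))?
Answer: -1/76 ≈ -0.013158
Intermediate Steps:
g(G) = 10 (g(G) = 6 + 4 = 10)
1/(-86 + g(((1 + 1) + 0)²)) = 1/(-86 + 10) = 1/(-76) = -1/76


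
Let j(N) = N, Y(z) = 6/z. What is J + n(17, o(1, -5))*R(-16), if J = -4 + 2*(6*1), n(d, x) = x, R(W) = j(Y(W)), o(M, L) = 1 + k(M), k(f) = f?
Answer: 29/4 ≈ 7.2500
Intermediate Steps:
o(M, L) = 1 + M
R(W) = 6/W
J = 8 (J = -4 + 2*6 = -4 + 12 = 8)
J + n(17, o(1, -5))*R(-16) = 8 + (1 + 1)*(6/(-16)) = 8 + 2*(6*(-1/16)) = 8 + 2*(-3/8) = 8 - ¾ = 29/4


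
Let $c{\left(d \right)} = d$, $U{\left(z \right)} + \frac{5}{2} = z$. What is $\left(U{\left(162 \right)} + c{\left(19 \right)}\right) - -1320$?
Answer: $\frac{2997}{2} \approx 1498.5$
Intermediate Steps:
$U{\left(z \right)} = - \frac{5}{2} + z$
$\left(U{\left(162 \right)} + c{\left(19 \right)}\right) - -1320 = \left(\left(- \frac{5}{2} + 162\right) + 19\right) - -1320 = \left(\frac{319}{2} + 19\right) + 1320 = \frac{357}{2} + 1320 = \frac{2997}{2}$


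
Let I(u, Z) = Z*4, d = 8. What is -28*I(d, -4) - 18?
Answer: 430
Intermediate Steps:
I(u, Z) = 4*Z
-28*I(d, -4) - 18 = -112*(-4) - 18 = -28*(-16) - 18 = 448 - 18 = 430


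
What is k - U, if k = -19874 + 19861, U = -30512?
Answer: 30499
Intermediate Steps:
k = -13
k - U = -13 - 1*(-30512) = -13 + 30512 = 30499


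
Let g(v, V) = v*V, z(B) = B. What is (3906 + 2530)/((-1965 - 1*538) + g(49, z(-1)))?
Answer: -1609/638 ≈ -2.5219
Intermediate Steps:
g(v, V) = V*v
(3906 + 2530)/((-1965 - 1*538) + g(49, z(-1))) = (3906 + 2530)/((-1965 - 1*538) - 1*49) = 6436/((-1965 - 538) - 49) = 6436/(-2503 - 49) = 6436/(-2552) = 6436*(-1/2552) = -1609/638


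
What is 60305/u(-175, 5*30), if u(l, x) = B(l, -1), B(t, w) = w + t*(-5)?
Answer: 60305/874 ≈ 68.999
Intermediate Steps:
B(t, w) = w - 5*t
u(l, x) = -1 - 5*l
60305/u(-175, 5*30) = 60305/(-1 - 5*(-175)) = 60305/(-1 + 875) = 60305/874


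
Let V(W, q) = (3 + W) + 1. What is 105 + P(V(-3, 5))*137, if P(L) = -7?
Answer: -854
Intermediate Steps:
V(W, q) = 4 + W
105 + P(V(-3, 5))*137 = 105 - 7*137 = 105 - 959 = -854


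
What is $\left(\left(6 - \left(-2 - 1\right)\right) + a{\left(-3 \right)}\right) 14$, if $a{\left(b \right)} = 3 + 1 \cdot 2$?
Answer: $196$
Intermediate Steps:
$a{\left(b \right)} = 5$ ($a{\left(b \right)} = 3 + 2 = 5$)
$\left(\left(6 - \left(-2 - 1\right)\right) + a{\left(-3 \right)}\right) 14 = \left(\left(6 - \left(-2 - 1\right)\right) + 5\right) 14 = \left(\left(6 - -3\right) + 5\right) 14 = \left(\left(6 + 3\right) + 5\right) 14 = \left(9 + 5\right) 14 = 14 \cdot 14 = 196$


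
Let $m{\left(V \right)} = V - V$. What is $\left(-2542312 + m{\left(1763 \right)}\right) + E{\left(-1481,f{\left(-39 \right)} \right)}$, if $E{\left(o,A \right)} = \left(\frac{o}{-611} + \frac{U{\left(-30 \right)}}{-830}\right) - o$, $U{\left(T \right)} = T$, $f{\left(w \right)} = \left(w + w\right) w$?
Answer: $- \frac{128853037747}{50713} \approx -2.5408 \cdot 10^{6}$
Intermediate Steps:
$f{\left(w \right)} = 2 w^{2}$ ($f{\left(w \right)} = 2 w w = 2 w^{2}$)
$m{\left(V \right)} = 0$
$E{\left(o,A \right)} = \frac{3}{83} - \frac{612 o}{611}$ ($E{\left(o,A \right)} = \left(\frac{o}{-611} - \frac{30}{-830}\right) - o = \left(o \left(- \frac{1}{611}\right) - - \frac{3}{83}\right) - o = \left(- \frac{o}{611} + \frac{3}{83}\right) - o = \left(\frac{3}{83} - \frac{o}{611}\right) - o = \frac{3}{83} - \frac{612 o}{611}$)
$\left(-2542312 + m{\left(1763 \right)}\right) + E{\left(-1481,f{\left(-39 \right)} \right)} = \left(-2542312 + 0\right) + \left(\frac{3}{83} - - \frac{906372}{611}\right) = -2542312 + \left(\frac{3}{83} + \frac{906372}{611}\right) = -2542312 + \frac{75230709}{50713} = - \frac{128853037747}{50713}$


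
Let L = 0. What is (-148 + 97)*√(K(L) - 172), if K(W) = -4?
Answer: -204*I*√11 ≈ -676.59*I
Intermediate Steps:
(-148 + 97)*√(K(L) - 172) = (-148 + 97)*√(-4 - 172) = -204*I*√11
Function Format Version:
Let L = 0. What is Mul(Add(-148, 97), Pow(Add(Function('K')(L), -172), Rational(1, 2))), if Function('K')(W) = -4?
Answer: Mul(-204, I, Pow(11, Rational(1, 2))) ≈ Mul(-676.59, I)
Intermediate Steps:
Mul(Add(-148, 97), Pow(Add(Function('K')(L), -172), Rational(1, 2))) = Mul(Add(-148, 97), Pow(Add(-4, -172), Rational(1, 2))) = Mul(-51, Pow(-176, Rational(1, 2))) = Mul(-51, Mul(4, I, Pow(11, Rational(1, 2)))) = Mul(-204, I, Pow(11, Rational(1, 2)))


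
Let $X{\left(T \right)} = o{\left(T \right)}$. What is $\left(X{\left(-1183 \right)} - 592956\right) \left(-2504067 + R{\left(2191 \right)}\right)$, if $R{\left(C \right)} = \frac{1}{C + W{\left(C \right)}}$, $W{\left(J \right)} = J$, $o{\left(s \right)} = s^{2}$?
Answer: $- \frac{1264277531123867}{626} \approx -2.0196 \cdot 10^{12}$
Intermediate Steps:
$X{\left(T \right)} = T^{2}$
$R{\left(C \right)} = \frac{1}{2 C}$ ($R{\left(C \right)} = \frac{1}{C + C} = \frac{1}{2 C}$)
$\left(X{\left(-1183 \right)} - 592956\right) \left(-2504067 + R{\left(2191 \right)}\right) = \left(\left(-1183\right)^{2} - 592956\right) \left(-2504067 + \frac{1}{2 \cdot 2191}\right) = \left(1399489 - 592956\right) \left(-2504067 + \frac{1}{2} \cdot \frac{1}{2191}\right) = 806533 \left(-2504067 + \frac{1}{4382}\right) = 806533 \left(- \frac{10972821593}{4382}\right) = - \frac{1264277531123867}{626}$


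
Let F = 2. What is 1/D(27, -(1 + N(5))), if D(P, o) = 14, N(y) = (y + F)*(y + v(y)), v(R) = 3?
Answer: 1/14 ≈ 0.071429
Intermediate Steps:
N(y) = (2 + y)*(3 + y) (N(y) = (y + 2)*(y + 3) = (2 + y)*(3 + y))
1/D(27, -(1 + N(5))) = 1/14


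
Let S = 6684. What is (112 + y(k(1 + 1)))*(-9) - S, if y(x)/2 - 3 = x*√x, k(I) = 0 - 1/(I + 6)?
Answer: -7746 + 9*I*√2/16 ≈ -7746.0 + 0.7955*I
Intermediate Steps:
k(I) = -1/(6 + I) (k(I) = 0 - 1/(6 + I) = -1/(6 + I))
y(x) = 6 + 2*x^(3/2) (y(x) = 6 + 2*(x*√x) = 6 + 2*x^(3/2))
(112 + y(k(1 + 1)))*(-9) - S = (112 + (6 + 2*(-1/(6 + (1 + 1)))^(3/2)))*(-9) - 1*6684 = (112 + (6 + 2*(-1/(6 + 2))^(3/2)))*(-9) - 6684 = (112 + (6 + 2*(-1/8)^(3/2)))*(-9) - 6684 = (112 + (6 + 2*(-1*⅛)^(3/2)))*(-9) - 6684 = (112 + (6 + 2*(-⅛)^(3/2)))*(-9) - 6684 = (112 + (6 + 2*(-I*√2/32)))*(-9) - 6684 = (112 + (6 - I*√2/16))*(-9) - 6684 = (118 - I*√2/16)*(-9) - 6684 = (-1062 + 9*I*√2/16) - 6684 = -7746 + 9*I*√2/16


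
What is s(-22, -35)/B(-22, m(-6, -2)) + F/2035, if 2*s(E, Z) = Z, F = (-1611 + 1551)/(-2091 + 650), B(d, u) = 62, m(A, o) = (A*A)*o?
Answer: -20525557/72724388 ≈ -0.28224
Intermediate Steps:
m(A, o) = o*A² (m(A, o) = A²*o = o*A²)
F = 60/1441 (F = -60/(-1441) = -60*(-1/1441) = 60/1441 ≈ 0.041638)
s(E, Z) = Z/2
s(-22, -35)/B(-22, m(-6, -2)) + F/2035 = ((½)*(-35))/62 + (60/1441)/2035 = -35/2*1/62 + (60/1441)*(1/2035) = -35/124 + 12/586487 = -20525557/72724388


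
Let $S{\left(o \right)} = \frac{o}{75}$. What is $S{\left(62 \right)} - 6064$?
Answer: $- \frac{454738}{75} \approx -6063.2$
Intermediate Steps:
$S{\left(o \right)} = \frac{o}{75}$ ($S{\left(o \right)} = o \frac{1}{75} = \frac{o}{75}$)
$S{\left(62 \right)} - 6064 = \frac{1}{75} \cdot 62 - 6064 = \frac{62}{75} - 6064 = - \frac{454738}{75}$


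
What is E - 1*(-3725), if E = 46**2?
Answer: 5841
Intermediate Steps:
E = 2116
E - 1*(-3725) = 2116 - 1*(-3725) = 2116 + 3725 = 5841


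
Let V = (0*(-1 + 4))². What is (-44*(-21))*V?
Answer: 0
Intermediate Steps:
V = 0 (V = (0*3)² = 0² = 0)
(-44*(-21))*V = -44*(-21)*0 = 924*0 = 0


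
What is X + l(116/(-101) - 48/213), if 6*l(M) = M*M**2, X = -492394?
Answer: -181573431379575502/368756061211 ≈ -4.9239e+5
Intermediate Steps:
l(M) = M**3/6 (l(M) = (M*M**2)/6 = M**3/6)
X + l(116/(-101) - 48/213) = -492394 + (116/(-101) - 48/213)**3/6 = -492394 + (116*(-1/101) - 48*1/213)**3/6 = -492394 + (-116/101 - 16/71)**3/6 = -492394 + (-9852/7171)**3/6 = -492394 + (1/6)*(-956253878208/368756061211) = -492394 - 159375646368/368756061211 = -181573431379575502/368756061211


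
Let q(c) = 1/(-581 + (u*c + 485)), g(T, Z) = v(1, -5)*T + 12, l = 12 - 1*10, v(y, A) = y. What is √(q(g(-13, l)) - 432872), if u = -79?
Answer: 5*I*√5004001/17 ≈ 657.93*I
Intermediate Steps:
l = 2 (l = 12 - 10 = 2)
g(T, Z) = 12 + T (g(T, Z) = 1*T + 12 = T + 12 = 12 + T)
q(c) = 1/(-96 - 79*c) (q(c) = 1/(-581 + (-79*c + 485)) = 1/(-581 + (485 - 79*c)) = 1/(-96 - 79*c))
√(q(g(-13, l)) - 432872) = √(1/(-96 - 79*(12 - 13)) - 432872) = √(1/(-96 - 79*(-1)) - 432872) = √(1/(-96 + 79) - 432872) = √(1/(-17) - 432872) = √(-1/17 - 432872) = √(-7358825/17) = 5*I*√5004001/17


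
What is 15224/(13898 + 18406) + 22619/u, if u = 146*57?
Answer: 2977008/933451 ≈ 3.1893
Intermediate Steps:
u = 8322
15224/(13898 + 18406) + 22619/u = 15224/(13898 + 18406) + 22619/8322 = 15224/32304 + 22619*(1/8322) = 15224*(1/32304) + 22619/8322 = 1903/4038 + 22619/8322 = 2977008/933451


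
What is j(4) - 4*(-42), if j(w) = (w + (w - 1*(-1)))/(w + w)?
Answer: 1353/8 ≈ 169.13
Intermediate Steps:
j(w) = (1 + 2*w)/(2*w) (j(w) = (w + (w + 1))/((2*w)) = (w + (1 + w))*(1/(2*w)) = (1 + 2*w)*(1/(2*w)) = (1 + 2*w)/(2*w))
j(4) - 4*(-42) = (1/2 + 4)/4 - 4*(-42) = (1/4)*(9/2) + 168 = 9/8 + 168 = 1353/8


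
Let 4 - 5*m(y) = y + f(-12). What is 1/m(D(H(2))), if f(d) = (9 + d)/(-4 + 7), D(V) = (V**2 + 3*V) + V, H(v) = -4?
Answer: 1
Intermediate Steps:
D(V) = V**2 + 4*V
f(d) = 3 + d/3 (f(d) = (9 + d)/3 = (9 + d)*(1/3) = 3 + d/3)
m(y) = 1 - y/5 (m(y) = 4/5 - (y + (3 + (1/3)*(-12)))/5 = 4/5 - (y + (3 - 4))/5 = 4/5 - (y - 1)/5 = 4/5 - (-1 + y)/5 = 4/5 + (1/5 - y/5) = 1 - y/5)
1/m(D(H(2))) = 1/(1 - (-4)*(4 - 4)/5) = 1/(1 - (-4)*0/5) = 1/(1 - 1/5*0) = 1/(1 + 0) = 1/1 = 1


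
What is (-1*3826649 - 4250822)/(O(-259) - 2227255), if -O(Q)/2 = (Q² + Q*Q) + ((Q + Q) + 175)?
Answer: 8077471/2494893 ≈ 3.2376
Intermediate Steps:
O(Q) = -350 - 4*Q - 4*Q² (O(Q) = -2*((Q² + Q*Q) + ((Q + Q) + 175)) = -2*((Q² + Q²) + (2*Q + 175)) = -2*(2*Q² + (175 + 2*Q)) = -2*(175 + 2*Q + 2*Q²) = -350 - 4*Q - 4*Q²)
(-1*3826649 - 4250822)/(O(-259) - 2227255) = (-1*3826649 - 4250822)/((-350 - 4*(-259) - 4*(-259)²) - 2227255) = (-3826649 - 4250822)/((-350 + 1036 - 4*67081) - 2227255) = -8077471/((-350 + 1036 - 268324) - 2227255) = -8077471/(-267638 - 2227255) = -8077471/(-2494893) = -8077471*(-1/2494893) = 8077471/2494893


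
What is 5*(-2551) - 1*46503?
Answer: -59258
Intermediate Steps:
5*(-2551) - 1*46503 = -12755 - 46503 = -59258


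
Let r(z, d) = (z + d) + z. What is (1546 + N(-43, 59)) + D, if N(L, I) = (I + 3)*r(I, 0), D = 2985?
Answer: 11847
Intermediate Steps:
r(z, d) = d + 2*z (r(z, d) = (d + z) + z = d + 2*z)
N(L, I) = 2*I*(3 + I) (N(L, I) = (I + 3)*(0 + 2*I) = (3 + I)*(2*I) = 2*I*(3 + I))
(1546 + N(-43, 59)) + D = (1546 + 2*59*(3 + 59)) + 2985 = (1546 + 2*59*62) + 2985 = (1546 + 7316) + 2985 = 8862 + 2985 = 11847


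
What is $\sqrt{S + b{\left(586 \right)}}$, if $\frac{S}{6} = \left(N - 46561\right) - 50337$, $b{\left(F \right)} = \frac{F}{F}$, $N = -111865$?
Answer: $i \sqrt{1252577} \approx 1119.2 i$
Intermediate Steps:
$b{\left(F \right)} = 1$
$S = -1252578$ ($S = 6 \left(\left(-111865 - 46561\right) - 50337\right) = 6 \left(-158426 - 50337\right) = 6 \left(-208763\right) = -1252578$)
$\sqrt{S + b{\left(586 \right)}} = \sqrt{-1252578 + 1} = \sqrt{-1252577} = i \sqrt{1252577}$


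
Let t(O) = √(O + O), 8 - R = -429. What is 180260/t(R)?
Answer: 90130*√874/437 ≈ 6097.4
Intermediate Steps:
R = 437 (R = 8 - 1*(-429) = 8 + 429 = 437)
t(O) = √2*√O (t(O) = √(2*O) = √2*√O)
180260/t(R) = 180260/((√2*√437)) = 180260/(√874) = 180260*(√874/874) = 90130*√874/437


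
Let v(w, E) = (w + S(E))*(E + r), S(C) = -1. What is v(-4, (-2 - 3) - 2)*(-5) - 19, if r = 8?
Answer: 6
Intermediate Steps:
v(w, E) = (-1 + w)*(8 + E) (v(w, E) = (w - 1)*(E + 8) = (-1 + w)*(8 + E))
v(-4, (-2 - 3) - 2)*(-5) - 19 = (-8 - ((-2 - 3) - 2) + 8*(-4) + ((-2 - 3) - 2)*(-4))*(-5) - 19 = (-8 - (-5 - 2) - 32 + (-5 - 2)*(-4))*(-5) - 19 = (-8 - 1*(-7) - 32 - 7*(-4))*(-5) - 19 = (-8 + 7 - 32 + 28)*(-5) - 19 = -5*(-5) - 19 = 25 - 19 = 6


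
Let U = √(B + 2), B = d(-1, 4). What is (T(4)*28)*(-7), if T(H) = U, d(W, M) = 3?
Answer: -196*√5 ≈ -438.27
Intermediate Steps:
B = 3
U = √5 (U = √(3 + 2) = √5 ≈ 2.2361)
T(H) = √5
(T(4)*28)*(-7) = (√5*28)*(-7) = (28*√5)*(-7) = -196*√5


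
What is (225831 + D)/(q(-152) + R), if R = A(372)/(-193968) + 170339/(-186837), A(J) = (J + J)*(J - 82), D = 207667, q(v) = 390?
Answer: 54549099233811/48820845236 ≈ 1117.3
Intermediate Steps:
A(J) = 2*J*(-82 + J) (A(J) = (2*J)*(-82 + J) = 2*J*(-82 + J))
R = -509390738/251669439 (R = (2*372*(-82 + 372))/(-193968) + 170339/(-186837) = (2*372*290)*(-1/193968) + 170339*(-1/186837) = 215760*(-1/193968) - 170339/186837 = -4495/4041 - 170339/186837 = -509390738/251669439 ≈ -2.0240)
(225831 + D)/(q(-152) + R) = (225831 + 207667)/(390 - 509390738/251669439) = 433498/(97641690472/251669439) = 433498*(251669439/97641690472) = 54549099233811/48820845236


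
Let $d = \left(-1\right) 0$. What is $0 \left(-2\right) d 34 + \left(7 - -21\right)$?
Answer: $28$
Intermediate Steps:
$d = 0$
$0 \left(-2\right) d 34 + \left(7 - -21\right) = 0 \left(-2\right) 0 \cdot 34 + \left(7 - -21\right) = 0 \cdot 0 \cdot 34 + \left(7 + 21\right) = 0 \cdot 34 + 28 = 0 + 28 = 28$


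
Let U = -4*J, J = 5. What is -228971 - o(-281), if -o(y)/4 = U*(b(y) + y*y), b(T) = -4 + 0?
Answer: -6545531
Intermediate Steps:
b(T) = -4
U = -20 (U = -4*5 = -20)
o(y) = -320 + 80*y² (o(y) = -(-80)*(-4 + y*y) = -(-80)*(-4 + y²) = -4*(80 - 20*y²) = -320 + 80*y²)
-228971 - o(-281) = -228971 - (-320 + 80*(-281)²) = -228971 - (-320 + 80*78961) = -228971 - (-320 + 6316880) = -228971 - 1*6316560 = -228971 - 6316560 = -6545531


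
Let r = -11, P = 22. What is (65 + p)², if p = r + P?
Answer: 5776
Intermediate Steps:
p = 11 (p = -11 + 22 = 11)
(65 + p)² = (65 + 11)² = 76² = 5776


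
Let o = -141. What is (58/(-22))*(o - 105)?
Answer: 7134/11 ≈ 648.54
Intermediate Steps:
(58/(-22))*(o - 105) = (58/(-22))*(-141 - 105) = (58*(-1/22))*(-246) = -29/11*(-246) = 7134/11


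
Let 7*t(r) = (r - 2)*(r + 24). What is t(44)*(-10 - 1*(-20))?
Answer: 4080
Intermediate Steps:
t(r) = (-2 + r)*(24 + r)/7 (t(r) = ((r - 2)*(r + 24))/7 = ((-2 + r)*(24 + r))/7 = (-2 + r)*(24 + r)/7)
t(44)*(-10 - 1*(-20)) = (-48/7 + (1/7)*44**2 + (22/7)*44)*(-10 - 1*(-20)) = (-48/7 + (1/7)*1936 + 968/7)*(-10 + 20) = (-48/7 + 1936/7 + 968/7)*10 = 408*10 = 4080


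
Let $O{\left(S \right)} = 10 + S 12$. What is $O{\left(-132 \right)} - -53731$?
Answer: $52157$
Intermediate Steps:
$O{\left(S \right)} = 10 + 12 S$
$O{\left(-132 \right)} - -53731 = \left(10 + 12 \left(-132\right)\right) - -53731 = \left(10 - 1584\right) + 53731 = -1574 + 53731 = 52157$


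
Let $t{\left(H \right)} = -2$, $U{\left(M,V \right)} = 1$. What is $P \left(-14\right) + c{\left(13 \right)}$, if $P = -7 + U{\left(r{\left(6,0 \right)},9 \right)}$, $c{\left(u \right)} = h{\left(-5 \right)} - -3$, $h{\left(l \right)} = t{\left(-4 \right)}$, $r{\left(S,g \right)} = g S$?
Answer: $85$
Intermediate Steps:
$r{\left(S,g \right)} = S g$
$h{\left(l \right)} = -2$
$c{\left(u \right)} = 1$ ($c{\left(u \right)} = -2 - -3 = -2 + 3 = 1$)
$P = -6$ ($P = -7 + 1 = -6$)
$P \left(-14\right) + c{\left(13 \right)} = \left(-6\right) \left(-14\right) + 1 = 84 + 1 = 85$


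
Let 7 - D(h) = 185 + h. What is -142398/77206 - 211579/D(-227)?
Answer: -8171072888/1891547 ≈ -4319.8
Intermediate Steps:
D(h) = -178 - h (D(h) = 7 - (185 + h) = 7 + (-185 - h) = -178 - h)
-142398/77206 - 211579/D(-227) = -142398/77206 - 211579/(-178 - 1*(-227)) = -142398*1/77206 - 211579/(-178 + 227) = -71199/38603 - 211579/49 = -8171072888/1891547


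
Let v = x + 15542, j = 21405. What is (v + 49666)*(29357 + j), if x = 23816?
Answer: 4519036288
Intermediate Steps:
v = 39358 (v = 23816 + 15542 = 39358)
(v + 49666)*(29357 + j) = (39358 + 49666)*(29357 + 21405) = 89024*50762 = 4519036288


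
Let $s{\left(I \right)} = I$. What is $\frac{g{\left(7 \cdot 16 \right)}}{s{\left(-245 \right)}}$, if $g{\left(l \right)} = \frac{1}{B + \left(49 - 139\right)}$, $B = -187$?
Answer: $\frac{1}{67865} \approx 1.4735 \cdot 10^{-5}$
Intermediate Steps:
$g{\left(l \right)} = - \frac{1}{277}$ ($g{\left(l \right)} = \frac{1}{-187 + \left(49 - 139\right)} = \frac{1}{-187 - 90} = \frac{1}{-277} = - \frac{1}{277}$)
$\frac{g{\left(7 \cdot 16 \right)}}{s{\left(-245 \right)}} = - \frac{1}{277 \left(-245\right)} = \left(- \frac{1}{277}\right) \left(- \frac{1}{245}\right) = \frac{1}{67865}$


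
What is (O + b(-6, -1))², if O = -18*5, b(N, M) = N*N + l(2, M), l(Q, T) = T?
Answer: 3025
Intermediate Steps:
b(N, M) = M + N² (b(N, M) = N*N + M = N² + M = M + N²)
O = -90
(O + b(-6, -1))² = (-90 + (-1 + (-6)²))² = (-90 + (-1 + 36))² = (-90 + 35)² = (-55)² = 3025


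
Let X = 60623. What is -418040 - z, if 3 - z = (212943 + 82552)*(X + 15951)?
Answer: 22626816087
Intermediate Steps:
z = -22627234127 (z = 3 - (212943 + 82552)*(60623 + 15951) = 3 - 295495*76574 = 3 - 1*22627234130 = 3 - 22627234130 = -22627234127)
-418040 - z = -418040 - 1*(-22627234127) = -418040 + 22627234127 = 22626816087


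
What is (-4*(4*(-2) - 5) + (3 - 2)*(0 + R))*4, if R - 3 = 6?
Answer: 244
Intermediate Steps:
R = 9 (R = 3 + 6 = 9)
(-4*(4*(-2) - 5) + (3 - 2)*(0 + R))*4 = (-4*(4*(-2) - 5) + (3 - 2)*(0 + 9))*4 = (-4*(-8 - 5) + 1*9)*4 = (-4*(-13) + 9)*4 = (52 + 9)*4 = 61*4 = 244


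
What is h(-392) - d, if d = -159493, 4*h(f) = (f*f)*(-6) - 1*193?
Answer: -284205/4 ≈ -71051.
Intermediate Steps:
h(f) = -193/4 - 3*f²/2 (h(f) = ((f*f)*(-6) - 1*193)/4 = (f²*(-6) - 193)/4 = (-6*f² - 193)/4 = (-193 - 6*f²)/4 = -193/4 - 3*f²/2)
h(-392) - d = (-193/4 - 3/2*(-392)²) - 1*(-159493) = (-193/4 - 3/2*153664) + 159493 = (-193/4 - 230496) + 159493 = -922177/4 + 159493 = -284205/4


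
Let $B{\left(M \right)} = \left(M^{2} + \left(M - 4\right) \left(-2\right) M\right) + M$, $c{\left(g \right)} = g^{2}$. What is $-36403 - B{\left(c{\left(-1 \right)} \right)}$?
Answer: $-36411$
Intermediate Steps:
$B{\left(M \right)} = M + M^{2} + M \left(8 - 2 M\right)$ ($B{\left(M \right)} = \left(M^{2} + \left(-4 + M\right) \left(-2\right) M\right) + M = \left(M^{2} + \left(8 - 2 M\right) M\right) + M = \left(M^{2} + M \left(8 - 2 M\right)\right) + M = M + M^{2} + M \left(8 - 2 M\right)$)
$-36403 - B{\left(c{\left(-1 \right)} \right)} = -36403 - \left(-1\right)^{2} \left(9 - \left(-1\right)^{2}\right) = -36403 - 1 \left(9 - 1\right) = -36403 - 1 \cdot 8 = -36403 - 8 = -36411$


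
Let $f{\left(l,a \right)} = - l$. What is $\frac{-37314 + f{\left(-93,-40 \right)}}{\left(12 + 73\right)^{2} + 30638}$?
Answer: $- \frac{12407}{12621} \approx -0.98304$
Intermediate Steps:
$\frac{-37314 + f{\left(-93,-40 \right)}}{\left(12 + 73\right)^{2} + 30638} = \frac{-37314 - -93}{\left(12 + 73\right)^{2} + 30638} = \frac{-37314 + 93}{85^{2} + 30638} = - \frac{37221}{7225 + 30638} = - \frac{37221}{37863} = \left(-37221\right) \frac{1}{37863} = - \frac{12407}{12621}$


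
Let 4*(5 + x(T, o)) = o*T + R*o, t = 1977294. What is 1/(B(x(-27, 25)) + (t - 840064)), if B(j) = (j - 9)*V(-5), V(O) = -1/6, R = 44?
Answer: 8/9097717 ≈ 8.7934e-7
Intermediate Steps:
V(O) = -⅙ (V(O) = -1*⅙ = -⅙)
x(T, o) = -5 + 11*o + T*o/4 (x(T, o) = -5 + (o*T + 44*o)/4 = -5 + (T*o + 44*o)/4 = -5 + (44*o + T*o)/4 = -5 + (11*o + T*o/4) = -5 + 11*o + T*o/4)
B(j) = 3/2 - j/6 (B(j) = (j - 9)*(-⅙) = (-9 + j)*(-⅙) = 3/2 - j/6)
1/(B(x(-27, 25)) + (t - 840064)) = 1/((3/2 - (-5 + 11*25 + (¼)*(-27)*25)/6) + (1977294 - 840064)) = 1/((3/2 - (-5 + 275 - 675/4)/6) + 1137230) = 1/((3/2 - ⅙*405/4) + 1137230) = 1/((3/2 - 135/8) + 1137230) = 1/(-123/8 + 1137230) = 1/(9097717/8) = 8/9097717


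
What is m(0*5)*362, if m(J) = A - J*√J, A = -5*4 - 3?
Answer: -8326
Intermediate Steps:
A = -23 (A = -20 - 3 = -23)
m(J) = -23 - J^(3/2) (m(J) = -23 - J*√J = -23 - J^(3/2))
m(0*5)*362 = (-23 - (0*5)^(3/2))*362 = (-23 - 0^(3/2))*362 = (-23 - 1*0)*362 = (-23 + 0)*362 = -23*362 = -8326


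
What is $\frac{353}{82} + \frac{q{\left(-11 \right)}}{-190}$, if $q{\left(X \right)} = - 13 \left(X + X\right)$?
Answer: $\frac{21809}{7790} \approx 2.7996$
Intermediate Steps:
$q{\left(X \right)} = - 26 X$ ($q{\left(X \right)} = - 13 \cdot 2 X = - 26 X$)
$\frac{353}{82} + \frac{q{\left(-11 \right)}}{-190} = \frac{353}{82} + \frac{\left(-26\right) \left(-11\right)}{-190} = 353 \cdot \frac{1}{82} + 286 \left(- \frac{1}{190}\right) = \frac{353}{82} - \frac{143}{95} = \frac{21809}{7790}$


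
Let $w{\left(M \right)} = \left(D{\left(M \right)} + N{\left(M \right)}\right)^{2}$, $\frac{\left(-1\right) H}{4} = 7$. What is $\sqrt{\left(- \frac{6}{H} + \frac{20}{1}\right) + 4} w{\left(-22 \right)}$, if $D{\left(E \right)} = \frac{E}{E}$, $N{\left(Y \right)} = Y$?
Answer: $\frac{63 \sqrt{4746}}{2} \approx 2170.1$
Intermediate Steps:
$H = -28$ ($H = \left(-4\right) 7 = -28$)
$D{\left(E \right)} = 1$
$w{\left(M \right)} = \left(1 + M\right)^{2}$
$\sqrt{\left(- \frac{6}{H} + \frac{20}{1}\right) + 4} w{\left(-22 \right)} = \sqrt{\left(- \frac{6}{-28} + \frac{20}{1}\right) + 4} \left(1 - 22\right)^{2} = \sqrt{\left(\left(-6\right) \left(- \frac{1}{28}\right) + 20 \cdot 1\right) + 4} \left(-21\right)^{2} = \sqrt{\left(\frac{3}{14} + 20\right) + 4} \cdot 441 = \sqrt{\frac{283}{14} + 4} \cdot 441 = \sqrt{\frac{339}{14}} \cdot 441 = \frac{\sqrt{4746}}{14} \cdot 441 = \frac{63 \sqrt{4746}}{2}$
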